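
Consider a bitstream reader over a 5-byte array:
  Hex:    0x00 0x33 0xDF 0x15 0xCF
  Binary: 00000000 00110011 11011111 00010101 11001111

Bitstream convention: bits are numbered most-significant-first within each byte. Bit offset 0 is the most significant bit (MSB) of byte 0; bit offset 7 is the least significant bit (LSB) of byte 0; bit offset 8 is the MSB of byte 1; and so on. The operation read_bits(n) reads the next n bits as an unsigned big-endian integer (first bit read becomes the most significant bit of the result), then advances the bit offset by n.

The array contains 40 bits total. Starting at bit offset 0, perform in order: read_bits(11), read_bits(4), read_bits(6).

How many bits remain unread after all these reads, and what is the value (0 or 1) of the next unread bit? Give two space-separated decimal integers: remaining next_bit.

Read 1: bits[0:11] width=11 -> value=1 (bin 00000000001); offset now 11 = byte 1 bit 3; 29 bits remain
Read 2: bits[11:15] width=4 -> value=9 (bin 1001); offset now 15 = byte 1 bit 7; 25 bits remain
Read 3: bits[15:21] width=6 -> value=59 (bin 111011); offset now 21 = byte 2 bit 5; 19 bits remain

Answer: 19 1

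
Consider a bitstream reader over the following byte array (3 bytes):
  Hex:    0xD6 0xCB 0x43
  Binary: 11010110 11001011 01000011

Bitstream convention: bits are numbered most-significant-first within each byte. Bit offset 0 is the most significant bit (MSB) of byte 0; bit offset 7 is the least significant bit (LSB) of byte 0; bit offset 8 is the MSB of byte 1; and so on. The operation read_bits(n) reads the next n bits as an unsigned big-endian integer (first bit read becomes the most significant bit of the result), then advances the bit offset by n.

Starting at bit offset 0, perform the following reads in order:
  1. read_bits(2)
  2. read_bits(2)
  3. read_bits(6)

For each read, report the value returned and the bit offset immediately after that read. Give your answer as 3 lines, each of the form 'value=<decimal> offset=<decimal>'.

Read 1: bits[0:2] width=2 -> value=3 (bin 11); offset now 2 = byte 0 bit 2; 22 bits remain
Read 2: bits[2:4] width=2 -> value=1 (bin 01); offset now 4 = byte 0 bit 4; 20 bits remain
Read 3: bits[4:10] width=6 -> value=27 (bin 011011); offset now 10 = byte 1 bit 2; 14 bits remain

Answer: value=3 offset=2
value=1 offset=4
value=27 offset=10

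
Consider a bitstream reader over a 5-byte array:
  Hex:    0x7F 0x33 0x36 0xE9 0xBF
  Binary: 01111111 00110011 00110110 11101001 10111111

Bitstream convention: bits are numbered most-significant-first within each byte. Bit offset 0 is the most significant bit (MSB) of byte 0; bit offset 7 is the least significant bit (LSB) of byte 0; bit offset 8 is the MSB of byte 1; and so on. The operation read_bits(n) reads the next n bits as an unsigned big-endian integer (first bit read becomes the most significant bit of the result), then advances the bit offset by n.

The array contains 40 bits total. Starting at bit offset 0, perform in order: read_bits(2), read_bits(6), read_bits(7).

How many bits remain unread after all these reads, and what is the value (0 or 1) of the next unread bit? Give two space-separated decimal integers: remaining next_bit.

Answer: 25 1

Derivation:
Read 1: bits[0:2] width=2 -> value=1 (bin 01); offset now 2 = byte 0 bit 2; 38 bits remain
Read 2: bits[2:8] width=6 -> value=63 (bin 111111); offset now 8 = byte 1 bit 0; 32 bits remain
Read 3: bits[8:15] width=7 -> value=25 (bin 0011001); offset now 15 = byte 1 bit 7; 25 bits remain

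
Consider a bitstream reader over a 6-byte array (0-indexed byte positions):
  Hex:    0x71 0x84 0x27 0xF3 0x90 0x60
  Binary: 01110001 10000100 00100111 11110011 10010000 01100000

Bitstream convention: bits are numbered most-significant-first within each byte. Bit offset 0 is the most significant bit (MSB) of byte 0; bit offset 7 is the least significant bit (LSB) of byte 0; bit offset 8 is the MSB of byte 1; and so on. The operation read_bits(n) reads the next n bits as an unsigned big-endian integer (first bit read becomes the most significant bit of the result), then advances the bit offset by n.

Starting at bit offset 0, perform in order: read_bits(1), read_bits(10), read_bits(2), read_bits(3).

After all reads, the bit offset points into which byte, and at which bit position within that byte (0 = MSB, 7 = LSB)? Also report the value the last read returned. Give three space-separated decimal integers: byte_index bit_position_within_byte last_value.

Answer: 2 0 4

Derivation:
Read 1: bits[0:1] width=1 -> value=0 (bin 0); offset now 1 = byte 0 bit 1; 47 bits remain
Read 2: bits[1:11] width=10 -> value=908 (bin 1110001100); offset now 11 = byte 1 bit 3; 37 bits remain
Read 3: bits[11:13] width=2 -> value=0 (bin 00); offset now 13 = byte 1 bit 5; 35 bits remain
Read 4: bits[13:16] width=3 -> value=4 (bin 100); offset now 16 = byte 2 bit 0; 32 bits remain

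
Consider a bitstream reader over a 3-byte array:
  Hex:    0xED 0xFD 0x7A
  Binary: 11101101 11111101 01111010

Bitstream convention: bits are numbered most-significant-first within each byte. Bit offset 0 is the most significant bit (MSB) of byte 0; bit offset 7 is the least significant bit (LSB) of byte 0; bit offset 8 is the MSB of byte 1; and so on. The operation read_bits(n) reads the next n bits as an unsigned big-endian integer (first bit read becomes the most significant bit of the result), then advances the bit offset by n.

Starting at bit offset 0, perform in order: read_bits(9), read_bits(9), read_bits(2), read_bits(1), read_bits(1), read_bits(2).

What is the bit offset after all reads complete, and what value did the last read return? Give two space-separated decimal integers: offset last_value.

Answer: 24 2

Derivation:
Read 1: bits[0:9] width=9 -> value=475 (bin 111011011); offset now 9 = byte 1 bit 1; 15 bits remain
Read 2: bits[9:18] width=9 -> value=501 (bin 111110101); offset now 18 = byte 2 bit 2; 6 bits remain
Read 3: bits[18:20] width=2 -> value=3 (bin 11); offset now 20 = byte 2 bit 4; 4 bits remain
Read 4: bits[20:21] width=1 -> value=1 (bin 1); offset now 21 = byte 2 bit 5; 3 bits remain
Read 5: bits[21:22] width=1 -> value=0 (bin 0); offset now 22 = byte 2 bit 6; 2 bits remain
Read 6: bits[22:24] width=2 -> value=2 (bin 10); offset now 24 = byte 3 bit 0; 0 bits remain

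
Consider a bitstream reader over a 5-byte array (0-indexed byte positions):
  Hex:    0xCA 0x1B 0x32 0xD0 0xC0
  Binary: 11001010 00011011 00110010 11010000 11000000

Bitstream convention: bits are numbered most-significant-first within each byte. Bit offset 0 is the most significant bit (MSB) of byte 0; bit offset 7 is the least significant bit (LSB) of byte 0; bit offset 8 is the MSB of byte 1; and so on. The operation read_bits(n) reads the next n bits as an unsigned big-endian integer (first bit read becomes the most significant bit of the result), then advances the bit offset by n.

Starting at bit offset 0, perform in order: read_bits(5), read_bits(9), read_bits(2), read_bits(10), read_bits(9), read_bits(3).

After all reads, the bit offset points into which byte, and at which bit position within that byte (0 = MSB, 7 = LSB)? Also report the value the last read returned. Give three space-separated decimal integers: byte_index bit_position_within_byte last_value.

Answer: 4 6 0

Derivation:
Read 1: bits[0:5] width=5 -> value=25 (bin 11001); offset now 5 = byte 0 bit 5; 35 bits remain
Read 2: bits[5:14] width=9 -> value=134 (bin 010000110); offset now 14 = byte 1 bit 6; 26 bits remain
Read 3: bits[14:16] width=2 -> value=3 (bin 11); offset now 16 = byte 2 bit 0; 24 bits remain
Read 4: bits[16:26] width=10 -> value=203 (bin 0011001011); offset now 26 = byte 3 bit 2; 14 bits remain
Read 5: bits[26:35] width=9 -> value=134 (bin 010000110); offset now 35 = byte 4 bit 3; 5 bits remain
Read 6: bits[35:38] width=3 -> value=0 (bin 000); offset now 38 = byte 4 bit 6; 2 bits remain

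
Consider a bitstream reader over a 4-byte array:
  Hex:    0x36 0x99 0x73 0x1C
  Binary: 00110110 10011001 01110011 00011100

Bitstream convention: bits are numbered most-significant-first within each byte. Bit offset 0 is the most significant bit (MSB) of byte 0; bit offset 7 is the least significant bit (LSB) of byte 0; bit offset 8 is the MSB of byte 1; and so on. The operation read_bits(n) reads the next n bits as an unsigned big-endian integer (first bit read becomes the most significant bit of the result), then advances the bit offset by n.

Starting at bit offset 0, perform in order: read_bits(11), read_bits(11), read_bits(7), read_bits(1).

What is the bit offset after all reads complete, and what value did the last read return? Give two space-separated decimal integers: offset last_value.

Read 1: bits[0:11] width=11 -> value=436 (bin 00110110100); offset now 11 = byte 1 bit 3; 21 bits remain
Read 2: bits[11:22] width=11 -> value=1628 (bin 11001011100); offset now 22 = byte 2 bit 6; 10 bits remain
Read 3: bits[22:29] width=7 -> value=99 (bin 1100011); offset now 29 = byte 3 bit 5; 3 bits remain
Read 4: bits[29:30] width=1 -> value=1 (bin 1); offset now 30 = byte 3 bit 6; 2 bits remain

Answer: 30 1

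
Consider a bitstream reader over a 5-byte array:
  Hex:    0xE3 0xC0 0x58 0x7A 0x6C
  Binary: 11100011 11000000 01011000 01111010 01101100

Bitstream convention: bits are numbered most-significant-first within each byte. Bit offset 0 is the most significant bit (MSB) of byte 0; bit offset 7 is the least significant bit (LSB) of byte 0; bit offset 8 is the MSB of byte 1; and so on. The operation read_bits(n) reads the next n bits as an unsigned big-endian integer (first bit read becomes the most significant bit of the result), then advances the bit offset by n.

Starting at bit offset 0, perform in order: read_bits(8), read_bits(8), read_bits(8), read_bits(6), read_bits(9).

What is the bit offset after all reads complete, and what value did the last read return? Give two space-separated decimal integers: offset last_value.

Answer: 39 310

Derivation:
Read 1: bits[0:8] width=8 -> value=227 (bin 11100011); offset now 8 = byte 1 bit 0; 32 bits remain
Read 2: bits[8:16] width=8 -> value=192 (bin 11000000); offset now 16 = byte 2 bit 0; 24 bits remain
Read 3: bits[16:24] width=8 -> value=88 (bin 01011000); offset now 24 = byte 3 bit 0; 16 bits remain
Read 4: bits[24:30] width=6 -> value=30 (bin 011110); offset now 30 = byte 3 bit 6; 10 bits remain
Read 5: bits[30:39] width=9 -> value=310 (bin 100110110); offset now 39 = byte 4 bit 7; 1 bits remain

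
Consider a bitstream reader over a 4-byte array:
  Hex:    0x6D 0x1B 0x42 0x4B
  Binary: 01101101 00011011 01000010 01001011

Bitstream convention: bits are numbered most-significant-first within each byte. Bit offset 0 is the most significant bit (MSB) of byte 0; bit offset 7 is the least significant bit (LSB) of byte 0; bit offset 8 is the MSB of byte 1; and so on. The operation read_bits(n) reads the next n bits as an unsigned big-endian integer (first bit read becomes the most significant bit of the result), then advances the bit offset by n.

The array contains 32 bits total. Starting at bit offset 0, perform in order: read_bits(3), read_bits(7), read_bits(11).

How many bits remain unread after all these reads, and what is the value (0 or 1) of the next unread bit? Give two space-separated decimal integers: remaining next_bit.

Answer: 11 0

Derivation:
Read 1: bits[0:3] width=3 -> value=3 (bin 011); offset now 3 = byte 0 bit 3; 29 bits remain
Read 2: bits[3:10] width=7 -> value=52 (bin 0110100); offset now 10 = byte 1 bit 2; 22 bits remain
Read 3: bits[10:21] width=11 -> value=872 (bin 01101101000); offset now 21 = byte 2 bit 5; 11 bits remain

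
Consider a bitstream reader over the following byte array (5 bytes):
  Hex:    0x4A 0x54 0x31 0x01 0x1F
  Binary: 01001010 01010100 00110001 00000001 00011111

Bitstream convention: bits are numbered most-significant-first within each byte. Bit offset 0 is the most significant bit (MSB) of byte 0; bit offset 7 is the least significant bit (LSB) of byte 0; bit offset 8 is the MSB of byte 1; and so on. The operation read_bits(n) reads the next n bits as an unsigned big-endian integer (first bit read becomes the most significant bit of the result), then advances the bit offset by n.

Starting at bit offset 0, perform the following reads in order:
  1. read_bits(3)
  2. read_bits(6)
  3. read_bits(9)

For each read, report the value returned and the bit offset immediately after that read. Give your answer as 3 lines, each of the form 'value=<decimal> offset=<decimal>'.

Read 1: bits[0:3] width=3 -> value=2 (bin 010); offset now 3 = byte 0 bit 3; 37 bits remain
Read 2: bits[3:9] width=6 -> value=20 (bin 010100); offset now 9 = byte 1 bit 1; 31 bits remain
Read 3: bits[9:18] width=9 -> value=336 (bin 101010000); offset now 18 = byte 2 bit 2; 22 bits remain

Answer: value=2 offset=3
value=20 offset=9
value=336 offset=18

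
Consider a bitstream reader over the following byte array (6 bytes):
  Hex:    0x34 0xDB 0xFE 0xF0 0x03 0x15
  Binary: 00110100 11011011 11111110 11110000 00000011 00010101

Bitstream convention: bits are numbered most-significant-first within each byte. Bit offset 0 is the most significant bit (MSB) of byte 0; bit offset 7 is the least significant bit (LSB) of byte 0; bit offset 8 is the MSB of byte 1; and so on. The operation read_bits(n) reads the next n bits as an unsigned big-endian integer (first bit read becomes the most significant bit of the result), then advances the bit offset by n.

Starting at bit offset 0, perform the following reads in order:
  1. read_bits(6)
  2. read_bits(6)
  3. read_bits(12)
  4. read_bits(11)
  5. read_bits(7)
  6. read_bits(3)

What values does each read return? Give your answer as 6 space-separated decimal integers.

Answer: 13 13 3070 1920 12 2

Derivation:
Read 1: bits[0:6] width=6 -> value=13 (bin 001101); offset now 6 = byte 0 bit 6; 42 bits remain
Read 2: bits[6:12] width=6 -> value=13 (bin 001101); offset now 12 = byte 1 bit 4; 36 bits remain
Read 3: bits[12:24] width=12 -> value=3070 (bin 101111111110); offset now 24 = byte 3 bit 0; 24 bits remain
Read 4: bits[24:35] width=11 -> value=1920 (bin 11110000000); offset now 35 = byte 4 bit 3; 13 bits remain
Read 5: bits[35:42] width=7 -> value=12 (bin 0001100); offset now 42 = byte 5 bit 2; 6 bits remain
Read 6: bits[42:45] width=3 -> value=2 (bin 010); offset now 45 = byte 5 bit 5; 3 bits remain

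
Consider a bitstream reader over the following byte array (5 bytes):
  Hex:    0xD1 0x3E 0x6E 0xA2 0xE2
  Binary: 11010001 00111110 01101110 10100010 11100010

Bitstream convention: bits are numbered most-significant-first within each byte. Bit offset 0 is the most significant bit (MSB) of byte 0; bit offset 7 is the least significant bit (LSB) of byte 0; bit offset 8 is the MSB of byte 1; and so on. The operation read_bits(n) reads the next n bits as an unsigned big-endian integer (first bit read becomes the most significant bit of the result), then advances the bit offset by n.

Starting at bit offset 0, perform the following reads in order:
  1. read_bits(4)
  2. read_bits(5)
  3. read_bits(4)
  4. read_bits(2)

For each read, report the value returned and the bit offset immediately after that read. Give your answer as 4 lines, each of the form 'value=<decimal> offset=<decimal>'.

Answer: value=13 offset=4
value=2 offset=9
value=7 offset=13
value=3 offset=15

Derivation:
Read 1: bits[0:4] width=4 -> value=13 (bin 1101); offset now 4 = byte 0 bit 4; 36 bits remain
Read 2: bits[4:9] width=5 -> value=2 (bin 00010); offset now 9 = byte 1 bit 1; 31 bits remain
Read 3: bits[9:13] width=4 -> value=7 (bin 0111); offset now 13 = byte 1 bit 5; 27 bits remain
Read 4: bits[13:15] width=2 -> value=3 (bin 11); offset now 15 = byte 1 bit 7; 25 bits remain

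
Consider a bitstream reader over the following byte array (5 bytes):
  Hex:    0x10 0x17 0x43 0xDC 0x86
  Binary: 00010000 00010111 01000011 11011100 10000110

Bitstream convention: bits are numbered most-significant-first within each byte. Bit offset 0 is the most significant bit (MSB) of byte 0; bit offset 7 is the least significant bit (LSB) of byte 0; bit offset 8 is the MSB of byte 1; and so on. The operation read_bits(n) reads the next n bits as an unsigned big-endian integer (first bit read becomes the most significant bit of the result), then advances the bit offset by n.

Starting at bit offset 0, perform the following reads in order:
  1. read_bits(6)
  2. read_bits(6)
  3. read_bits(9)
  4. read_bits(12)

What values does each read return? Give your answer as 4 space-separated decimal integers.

Answer: 4 1 232 1977

Derivation:
Read 1: bits[0:6] width=6 -> value=4 (bin 000100); offset now 6 = byte 0 bit 6; 34 bits remain
Read 2: bits[6:12] width=6 -> value=1 (bin 000001); offset now 12 = byte 1 bit 4; 28 bits remain
Read 3: bits[12:21] width=9 -> value=232 (bin 011101000); offset now 21 = byte 2 bit 5; 19 bits remain
Read 4: bits[21:33] width=12 -> value=1977 (bin 011110111001); offset now 33 = byte 4 bit 1; 7 bits remain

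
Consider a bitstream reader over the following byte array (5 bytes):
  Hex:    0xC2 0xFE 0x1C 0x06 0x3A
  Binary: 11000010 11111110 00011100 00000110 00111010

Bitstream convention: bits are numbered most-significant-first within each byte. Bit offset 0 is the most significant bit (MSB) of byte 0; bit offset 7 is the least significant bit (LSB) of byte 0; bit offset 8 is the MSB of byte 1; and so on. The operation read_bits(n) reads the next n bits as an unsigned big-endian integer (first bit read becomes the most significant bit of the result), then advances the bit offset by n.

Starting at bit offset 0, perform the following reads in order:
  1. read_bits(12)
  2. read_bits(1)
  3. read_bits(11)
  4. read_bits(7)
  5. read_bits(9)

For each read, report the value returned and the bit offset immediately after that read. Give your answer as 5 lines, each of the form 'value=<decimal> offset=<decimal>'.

Read 1: bits[0:12] width=12 -> value=3119 (bin 110000101111); offset now 12 = byte 1 bit 4; 28 bits remain
Read 2: bits[12:13] width=1 -> value=1 (bin 1); offset now 13 = byte 1 bit 5; 27 bits remain
Read 3: bits[13:24] width=11 -> value=1564 (bin 11000011100); offset now 24 = byte 3 bit 0; 16 bits remain
Read 4: bits[24:31] width=7 -> value=3 (bin 0000011); offset now 31 = byte 3 bit 7; 9 bits remain
Read 5: bits[31:40] width=9 -> value=58 (bin 000111010); offset now 40 = byte 5 bit 0; 0 bits remain

Answer: value=3119 offset=12
value=1 offset=13
value=1564 offset=24
value=3 offset=31
value=58 offset=40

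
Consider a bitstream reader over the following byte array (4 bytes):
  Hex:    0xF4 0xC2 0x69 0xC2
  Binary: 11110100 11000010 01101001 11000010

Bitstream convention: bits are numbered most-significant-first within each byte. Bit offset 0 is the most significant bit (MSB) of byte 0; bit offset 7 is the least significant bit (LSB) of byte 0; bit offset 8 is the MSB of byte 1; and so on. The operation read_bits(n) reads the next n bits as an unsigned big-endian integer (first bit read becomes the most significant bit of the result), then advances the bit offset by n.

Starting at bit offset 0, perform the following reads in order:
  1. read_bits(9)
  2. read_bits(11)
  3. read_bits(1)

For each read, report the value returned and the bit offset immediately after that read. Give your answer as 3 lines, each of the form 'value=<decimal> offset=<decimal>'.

Read 1: bits[0:9] width=9 -> value=489 (bin 111101001); offset now 9 = byte 1 bit 1; 23 bits remain
Read 2: bits[9:20] width=11 -> value=1062 (bin 10000100110); offset now 20 = byte 2 bit 4; 12 bits remain
Read 3: bits[20:21] width=1 -> value=1 (bin 1); offset now 21 = byte 2 bit 5; 11 bits remain

Answer: value=489 offset=9
value=1062 offset=20
value=1 offset=21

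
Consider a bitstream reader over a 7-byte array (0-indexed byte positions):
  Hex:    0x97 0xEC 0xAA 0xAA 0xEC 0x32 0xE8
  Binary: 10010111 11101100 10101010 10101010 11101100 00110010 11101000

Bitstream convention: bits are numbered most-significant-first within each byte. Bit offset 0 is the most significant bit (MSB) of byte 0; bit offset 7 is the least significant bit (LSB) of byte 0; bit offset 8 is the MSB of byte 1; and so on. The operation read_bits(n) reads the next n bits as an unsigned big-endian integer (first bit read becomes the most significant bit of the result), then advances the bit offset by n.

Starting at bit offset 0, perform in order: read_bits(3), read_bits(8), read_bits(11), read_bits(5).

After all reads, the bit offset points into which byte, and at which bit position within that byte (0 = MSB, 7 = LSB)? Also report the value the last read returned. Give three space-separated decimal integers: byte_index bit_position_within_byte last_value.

Read 1: bits[0:3] width=3 -> value=4 (bin 100); offset now 3 = byte 0 bit 3; 53 bits remain
Read 2: bits[3:11] width=8 -> value=191 (bin 10111111); offset now 11 = byte 1 bit 3; 45 bits remain
Read 3: bits[11:22] width=11 -> value=810 (bin 01100101010); offset now 22 = byte 2 bit 6; 34 bits remain
Read 4: bits[22:27] width=5 -> value=21 (bin 10101); offset now 27 = byte 3 bit 3; 29 bits remain

Answer: 3 3 21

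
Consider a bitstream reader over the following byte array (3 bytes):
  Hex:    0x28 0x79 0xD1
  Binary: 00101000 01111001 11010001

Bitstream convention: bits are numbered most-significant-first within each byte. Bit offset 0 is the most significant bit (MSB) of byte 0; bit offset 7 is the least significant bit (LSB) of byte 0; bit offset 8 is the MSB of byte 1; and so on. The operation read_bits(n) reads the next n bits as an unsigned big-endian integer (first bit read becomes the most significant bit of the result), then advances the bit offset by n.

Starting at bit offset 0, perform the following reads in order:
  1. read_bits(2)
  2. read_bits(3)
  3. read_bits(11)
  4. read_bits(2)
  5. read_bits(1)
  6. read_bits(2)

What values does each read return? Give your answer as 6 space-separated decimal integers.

Answer: 0 5 121 3 0 2

Derivation:
Read 1: bits[0:2] width=2 -> value=0 (bin 00); offset now 2 = byte 0 bit 2; 22 bits remain
Read 2: bits[2:5] width=3 -> value=5 (bin 101); offset now 5 = byte 0 bit 5; 19 bits remain
Read 3: bits[5:16] width=11 -> value=121 (bin 00001111001); offset now 16 = byte 2 bit 0; 8 bits remain
Read 4: bits[16:18] width=2 -> value=3 (bin 11); offset now 18 = byte 2 bit 2; 6 bits remain
Read 5: bits[18:19] width=1 -> value=0 (bin 0); offset now 19 = byte 2 bit 3; 5 bits remain
Read 6: bits[19:21] width=2 -> value=2 (bin 10); offset now 21 = byte 2 bit 5; 3 bits remain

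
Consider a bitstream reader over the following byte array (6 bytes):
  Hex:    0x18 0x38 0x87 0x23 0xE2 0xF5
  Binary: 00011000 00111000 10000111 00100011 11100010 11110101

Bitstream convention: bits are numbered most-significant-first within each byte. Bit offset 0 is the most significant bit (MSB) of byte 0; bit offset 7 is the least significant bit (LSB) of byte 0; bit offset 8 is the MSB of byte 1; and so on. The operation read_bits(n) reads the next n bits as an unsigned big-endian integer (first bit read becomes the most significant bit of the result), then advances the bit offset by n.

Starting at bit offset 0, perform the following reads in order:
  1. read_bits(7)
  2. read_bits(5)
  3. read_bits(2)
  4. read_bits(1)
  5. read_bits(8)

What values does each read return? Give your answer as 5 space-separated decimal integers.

Read 1: bits[0:7] width=7 -> value=12 (bin 0001100); offset now 7 = byte 0 bit 7; 41 bits remain
Read 2: bits[7:12] width=5 -> value=3 (bin 00011); offset now 12 = byte 1 bit 4; 36 bits remain
Read 3: bits[12:14] width=2 -> value=2 (bin 10); offset now 14 = byte 1 bit 6; 34 bits remain
Read 4: bits[14:15] width=1 -> value=0 (bin 0); offset now 15 = byte 1 bit 7; 33 bits remain
Read 5: bits[15:23] width=8 -> value=67 (bin 01000011); offset now 23 = byte 2 bit 7; 25 bits remain

Answer: 12 3 2 0 67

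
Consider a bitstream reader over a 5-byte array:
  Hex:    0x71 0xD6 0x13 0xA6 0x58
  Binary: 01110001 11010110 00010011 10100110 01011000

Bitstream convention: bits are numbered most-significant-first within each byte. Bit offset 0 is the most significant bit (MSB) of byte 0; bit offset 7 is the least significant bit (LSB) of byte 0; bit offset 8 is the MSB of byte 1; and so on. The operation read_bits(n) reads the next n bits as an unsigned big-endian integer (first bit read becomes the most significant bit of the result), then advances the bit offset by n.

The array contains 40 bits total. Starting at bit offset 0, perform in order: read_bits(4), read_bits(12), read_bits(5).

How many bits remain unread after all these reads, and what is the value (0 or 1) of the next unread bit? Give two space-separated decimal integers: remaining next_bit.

Answer: 19 0

Derivation:
Read 1: bits[0:4] width=4 -> value=7 (bin 0111); offset now 4 = byte 0 bit 4; 36 bits remain
Read 2: bits[4:16] width=12 -> value=470 (bin 000111010110); offset now 16 = byte 2 bit 0; 24 bits remain
Read 3: bits[16:21] width=5 -> value=2 (bin 00010); offset now 21 = byte 2 bit 5; 19 bits remain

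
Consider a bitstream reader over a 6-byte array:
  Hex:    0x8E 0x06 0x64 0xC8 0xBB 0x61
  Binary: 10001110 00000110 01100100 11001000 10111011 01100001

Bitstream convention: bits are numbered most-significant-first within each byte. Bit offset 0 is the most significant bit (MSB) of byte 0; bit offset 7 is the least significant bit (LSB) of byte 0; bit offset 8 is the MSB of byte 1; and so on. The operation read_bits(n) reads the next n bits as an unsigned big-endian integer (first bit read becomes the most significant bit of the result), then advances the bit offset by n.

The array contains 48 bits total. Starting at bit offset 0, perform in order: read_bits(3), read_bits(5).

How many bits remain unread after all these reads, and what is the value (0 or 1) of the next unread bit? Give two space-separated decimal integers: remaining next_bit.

Read 1: bits[0:3] width=3 -> value=4 (bin 100); offset now 3 = byte 0 bit 3; 45 bits remain
Read 2: bits[3:8] width=5 -> value=14 (bin 01110); offset now 8 = byte 1 bit 0; 40 bits remain

Answer: 40 0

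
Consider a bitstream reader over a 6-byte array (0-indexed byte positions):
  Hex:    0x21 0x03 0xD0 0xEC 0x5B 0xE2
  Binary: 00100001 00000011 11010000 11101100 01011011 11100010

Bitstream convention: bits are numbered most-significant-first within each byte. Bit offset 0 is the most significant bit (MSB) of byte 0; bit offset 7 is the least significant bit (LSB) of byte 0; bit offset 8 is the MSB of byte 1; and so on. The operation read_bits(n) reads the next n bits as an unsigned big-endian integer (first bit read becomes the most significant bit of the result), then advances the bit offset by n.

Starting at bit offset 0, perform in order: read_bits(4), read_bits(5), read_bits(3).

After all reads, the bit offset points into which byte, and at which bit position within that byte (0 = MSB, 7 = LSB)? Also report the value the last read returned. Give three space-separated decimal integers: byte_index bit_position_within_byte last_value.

Answer: 1 4 0

Derivation:
Read 1: bits[0:4] width=4 -> value=2 (bin 0010); offset now 4 = byte 0 bit 4; 44 bits remain
Read 2: bits[4:9] width=5 -> value=2 (bin 00010); offset now 9 = byte 1 bit 1; 39 bits remain
Read 3: bits[9:12] width=3 -> value=0 (bin 000); offset now 12 = byte 1 bit 4; 36 bits remain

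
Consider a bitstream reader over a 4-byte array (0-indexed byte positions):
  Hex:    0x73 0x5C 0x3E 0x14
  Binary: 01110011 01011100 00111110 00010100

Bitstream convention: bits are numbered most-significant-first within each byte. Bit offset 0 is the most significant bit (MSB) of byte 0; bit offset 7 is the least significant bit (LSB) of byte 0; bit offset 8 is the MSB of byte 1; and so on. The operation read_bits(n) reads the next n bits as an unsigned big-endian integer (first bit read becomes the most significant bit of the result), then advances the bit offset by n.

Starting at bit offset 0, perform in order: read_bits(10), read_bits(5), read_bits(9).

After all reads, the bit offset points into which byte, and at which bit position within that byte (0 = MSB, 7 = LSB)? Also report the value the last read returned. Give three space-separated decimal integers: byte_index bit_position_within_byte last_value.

Read 1: bits[0:10] width=10 -> value=461 (bin 0111001101); offset now 10 = byte 1 bit 2; 22 bits remain
Read 2: bits[10:15] width=5 -> value=14 (bin 01110); offset now 15 = byte 1 bit 7; 17 bits remain
Read 3: bits[15:24] width=9 -> value=62 (bin 000111110); offset now 24 = byte 3 bit 0; 8 bits remain

Answer: 3 0 62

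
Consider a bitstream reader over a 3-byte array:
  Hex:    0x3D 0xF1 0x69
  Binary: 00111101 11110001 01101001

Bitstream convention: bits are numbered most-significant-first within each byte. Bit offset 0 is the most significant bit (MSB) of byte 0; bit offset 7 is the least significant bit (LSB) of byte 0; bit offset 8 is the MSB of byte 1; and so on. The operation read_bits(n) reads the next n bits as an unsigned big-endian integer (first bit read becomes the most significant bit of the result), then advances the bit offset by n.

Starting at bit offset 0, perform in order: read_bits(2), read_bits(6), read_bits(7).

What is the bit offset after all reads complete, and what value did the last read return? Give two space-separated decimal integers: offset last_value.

Read 1: bits[0:2] width=2 -> value=0 (bin 00); offset now 2 = byte 0 bit 2; 22 bits remain
Read 2: bits[2:8] width=6 -> value=61 (bin 111101); offset now 8 = byte 1 bit 0; 16 bits remain
Read 3: bits[8:15] width=7 -> value=120 (bin 1111000); offset now 15 = byte 1 bit 7; 9 bits remain

Answer: 15 120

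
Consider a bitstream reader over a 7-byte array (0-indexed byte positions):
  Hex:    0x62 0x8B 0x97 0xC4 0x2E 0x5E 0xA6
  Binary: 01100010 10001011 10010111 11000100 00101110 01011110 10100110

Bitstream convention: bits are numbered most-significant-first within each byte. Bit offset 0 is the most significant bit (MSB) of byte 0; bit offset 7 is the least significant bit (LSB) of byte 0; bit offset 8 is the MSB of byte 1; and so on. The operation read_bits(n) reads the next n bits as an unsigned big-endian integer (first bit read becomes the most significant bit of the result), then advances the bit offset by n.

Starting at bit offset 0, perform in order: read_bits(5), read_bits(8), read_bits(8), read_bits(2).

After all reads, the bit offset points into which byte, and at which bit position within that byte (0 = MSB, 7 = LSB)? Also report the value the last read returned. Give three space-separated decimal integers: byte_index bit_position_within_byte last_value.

Answer: 2 7 3

Derivation:
Read 1: bits[0:5] width=5 -> value=12 (bin 01100); offset now 5 = byte 0 bit 5; 51 bits remain
Read 2: bits[5:13] width=8 -> value=81 (bin 01010001); offset now 13 = byte 1 bit 5; 43 bits remain
Read 3: bits[13:21] width=8 -> value=114 (bin 01110010); offset now 21 = byte 2 bit 5; 35 bits remain
Read 4: bits[21:23] width=2 -> value=3 (bin 11); offset now 23 = byte 2 bit 7; 33 bits remain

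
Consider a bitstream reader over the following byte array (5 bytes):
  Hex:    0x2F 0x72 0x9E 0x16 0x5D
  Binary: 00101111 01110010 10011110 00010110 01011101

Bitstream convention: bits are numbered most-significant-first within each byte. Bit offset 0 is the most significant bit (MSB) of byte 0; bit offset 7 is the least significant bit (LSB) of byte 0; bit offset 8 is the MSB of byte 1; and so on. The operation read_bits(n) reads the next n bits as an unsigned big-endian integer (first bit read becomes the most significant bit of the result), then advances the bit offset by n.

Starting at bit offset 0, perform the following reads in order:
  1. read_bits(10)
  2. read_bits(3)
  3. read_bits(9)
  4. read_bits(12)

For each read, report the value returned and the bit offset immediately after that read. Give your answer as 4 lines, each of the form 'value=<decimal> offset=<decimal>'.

Answer: value=189 offset=10
value=6 offset=13
value=167 offset=22
value=2137 offset=34

Derivation:
Read 1: bits[0:10] width=10 -> value=189 (bin 0010111101); offset now 10 = byte 1 bit 2; 30 bits remain
Read 2: bits[10:13] width=3 -> value=6 (bin 110); offset now 13 = byte 1 bit 5; 27 bits remain
Read 3: bits[13:22] width=9 -> value=167 (bin 010100111); offset now 22 = byte 2 bit 6; 18 bits remain
Read 4: bits[22:34] width=12 -> value=2137 (bin 100001011001); offset now 34 = byte 4 bit 2; 6 bits remain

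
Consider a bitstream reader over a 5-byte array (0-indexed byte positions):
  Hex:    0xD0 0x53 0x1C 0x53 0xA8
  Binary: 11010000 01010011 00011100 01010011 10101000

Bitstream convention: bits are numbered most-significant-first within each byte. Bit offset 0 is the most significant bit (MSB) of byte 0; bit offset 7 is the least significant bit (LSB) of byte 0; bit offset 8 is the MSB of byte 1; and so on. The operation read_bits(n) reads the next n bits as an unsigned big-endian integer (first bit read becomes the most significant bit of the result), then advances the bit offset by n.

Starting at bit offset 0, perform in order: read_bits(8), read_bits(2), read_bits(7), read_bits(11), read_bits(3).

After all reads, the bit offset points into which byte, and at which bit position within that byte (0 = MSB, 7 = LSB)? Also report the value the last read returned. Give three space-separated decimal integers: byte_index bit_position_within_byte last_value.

Read 1: bits[0:8] width=8 -> value=208 (bin 11010000); offset now 8 = byte 1 bit 0; 32 bits remain
Read 2: bits[8:10] width=2 -> value=1 (bin 01); offset now 10 = byte 1 bit 2; 30 bits remain
Read 3: bits[10:17] width=7 -> value=38 (bin 0100110); offset now 17 = byte 2 bit 1; 23 bits remain
Read 4: bits[17:28] width=11 -> value=453 (bin 00111000101); offset now 28 = byte 3 bit 4; 12 bits remain
Read 5: bits[28:31] width=3 -> value=1 (bin 001); offset now 31 = byte 3 bit 7; 9 bits remain

Answer: 3 7 1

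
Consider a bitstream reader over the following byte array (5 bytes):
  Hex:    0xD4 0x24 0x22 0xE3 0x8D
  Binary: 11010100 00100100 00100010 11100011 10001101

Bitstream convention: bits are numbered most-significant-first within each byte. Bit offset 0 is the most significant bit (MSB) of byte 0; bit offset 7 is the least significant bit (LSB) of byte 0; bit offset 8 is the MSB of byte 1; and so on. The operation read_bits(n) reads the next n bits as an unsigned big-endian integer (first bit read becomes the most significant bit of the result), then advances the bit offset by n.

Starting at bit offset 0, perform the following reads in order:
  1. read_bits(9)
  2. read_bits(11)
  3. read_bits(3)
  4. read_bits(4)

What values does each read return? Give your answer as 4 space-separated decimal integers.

Read 1: bits[0:9] width=9 -> value=424 (bin 110101000); offset now 9 = byte 1 bit 1; 31 bits remain
Read 2: bits[9:20] width=11 -> value=578 (bin 01001000010); offset now 20 = byte 2 bit 4; 20 bits remain
Read 3: bits[20:23] width=3 -> value=1 (bin 001); offset now 23 = byte 2 bit 7; 17 bits remain
Read 4: bits[23:27] width=4 -> value=7 (bin 0111); offset now 27 = byte 3 bit 3; 13 bits remain

Answer: 424 578 1 7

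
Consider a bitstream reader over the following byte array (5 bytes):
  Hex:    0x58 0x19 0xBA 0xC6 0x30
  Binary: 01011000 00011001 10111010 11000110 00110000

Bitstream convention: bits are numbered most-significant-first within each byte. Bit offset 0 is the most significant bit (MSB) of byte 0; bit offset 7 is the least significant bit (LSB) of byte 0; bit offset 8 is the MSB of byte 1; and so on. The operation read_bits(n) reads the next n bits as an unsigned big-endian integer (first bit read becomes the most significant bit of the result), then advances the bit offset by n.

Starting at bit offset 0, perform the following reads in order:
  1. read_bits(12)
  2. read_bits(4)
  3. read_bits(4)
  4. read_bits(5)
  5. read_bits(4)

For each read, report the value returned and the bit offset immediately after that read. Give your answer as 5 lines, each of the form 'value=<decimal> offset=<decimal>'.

Answer: value=1409 offset=12
value=9 offset=16
value=11 offset=20
value=21 offset=25
value=8 offset=29

Derivation:
Read 1: bits[0:12] width=12 -> value=1409 (bin 010110000001); offset now 12 = byte 1 bit 4; 28 bits remain
Read 2: bits[12:16] width=4 -> value=9 (bin 1001); offset now 16 = byte 2 bit 0; 24 bits remain
Read 3: bits[16:20] width=4 -> value=11 (bin 1011); offset now 20 = byte 2 bit 4; 20 bits remain
Read 4: bits[20:25] width=5 -> value=21 (bin 10101); offset now 25 = byte 3 bit 1; 15 bits remain
Read 5: bits[25:29] width=4 -> value=8 (bin 1000); offset now 29 = byte 3 bit 5; 11 bits remain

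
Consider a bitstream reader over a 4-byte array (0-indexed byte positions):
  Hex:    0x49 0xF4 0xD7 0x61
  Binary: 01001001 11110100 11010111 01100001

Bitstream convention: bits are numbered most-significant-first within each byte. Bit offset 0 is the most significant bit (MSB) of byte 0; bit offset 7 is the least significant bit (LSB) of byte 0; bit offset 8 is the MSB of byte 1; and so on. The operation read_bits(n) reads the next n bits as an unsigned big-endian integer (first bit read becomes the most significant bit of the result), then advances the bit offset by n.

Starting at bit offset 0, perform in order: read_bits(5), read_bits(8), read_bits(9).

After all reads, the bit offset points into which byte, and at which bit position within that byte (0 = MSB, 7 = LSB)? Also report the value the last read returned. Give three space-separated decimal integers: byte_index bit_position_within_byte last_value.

Read 1: bits[0:5] width=5 -> value=9 (bin 01001); offset now 5 = byte 0 bit 5; 27 bits remain
Read 2: bits[5:13] width=8 -> value=62 (bin 00111110); offset now 13 = byte 1 bit 5; 19 bits remain
Read 3: bits[13:22] width=9 -> value=309 (bin 100110101); offset now 22 = byte 2 bit 6; 10 bits remain

Answer: 2 6 309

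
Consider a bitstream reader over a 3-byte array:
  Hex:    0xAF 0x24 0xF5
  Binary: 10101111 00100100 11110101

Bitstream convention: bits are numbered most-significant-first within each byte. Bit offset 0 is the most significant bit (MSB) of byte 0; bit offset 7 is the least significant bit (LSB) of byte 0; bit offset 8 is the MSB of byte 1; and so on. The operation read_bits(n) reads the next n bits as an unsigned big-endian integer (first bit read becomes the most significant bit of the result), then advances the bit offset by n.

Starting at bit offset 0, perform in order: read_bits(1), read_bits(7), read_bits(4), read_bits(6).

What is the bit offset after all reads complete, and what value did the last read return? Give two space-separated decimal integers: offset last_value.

Answer: 18 19

Derivation:
Read 1: bits[0:1] width=1 -> value=1 (bin 1); offset now 1 = byte 0 bit 1; 23 bits remain
Read 2: bits[1:8] width=7 -> value=47 (bin 0101111); offset now 8 = byte 1 bit 0; 16 bits remain
Read 3: bits[8:12] width=4 -> value=2 (bin 0010); offset now 12 = byte 1 bit 4; 12 bits remain
Read 4: bits[12:18] width=6 -> value=19 (bin 010011); offset now 18 = byte 2 bit 2; 6 bits remain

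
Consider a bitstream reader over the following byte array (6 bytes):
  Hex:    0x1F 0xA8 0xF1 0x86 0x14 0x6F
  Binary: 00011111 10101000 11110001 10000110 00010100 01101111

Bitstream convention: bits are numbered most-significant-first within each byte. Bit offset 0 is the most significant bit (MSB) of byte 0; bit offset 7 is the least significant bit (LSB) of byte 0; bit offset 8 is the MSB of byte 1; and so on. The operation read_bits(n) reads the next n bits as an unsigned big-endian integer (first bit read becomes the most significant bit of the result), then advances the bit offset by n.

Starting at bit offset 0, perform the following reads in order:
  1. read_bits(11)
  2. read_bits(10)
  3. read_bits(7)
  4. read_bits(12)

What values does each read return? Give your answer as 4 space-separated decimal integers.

Answer: 253 286 24 1556

Derivation:
Read 1: bits[0:11] width=11 -> value=253 (bin 00011111101); offset now 11 = byte 1 bit 3; 37 bits remain
Read 2: bits[11:21] width=10 -> value=286 (bin 0100011110); offset now 21 = byte 2 bit 5; 27 bits remain
Read 3: bits[21:28] width=7 -> value=24 (bin 0011000); offset now 28 = byte 3 bit 4; 20 bits remain
Read 4: bits[28:40] width=12 -> value=1556 (bin 011000010100); offset now 40 = byte 5 bit 0; 8 bits remain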